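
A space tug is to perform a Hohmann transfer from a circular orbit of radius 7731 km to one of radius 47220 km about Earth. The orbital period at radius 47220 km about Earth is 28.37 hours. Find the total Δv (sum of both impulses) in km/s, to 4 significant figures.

From Kepler's third law T² = 4π²r³/μ at r = 47220 km, T = 28.37 hours = 28.37 × 3600 s = 1.02132×10^5 s: μ = 4π²r³/T² = 3.98487×10^5 km³/s².
Semi-major axis of the transfer orbit: a_t = (7731 + 47220)/2 = 27475.5 km.
Circular speed at r₁: v₁ = √(μ/r₁) = √(3.98487×10^5/7731) = 7.179 km/s.
On the transfer ellipse at r₁, vis-viva gives v_p = √[μ(2/r₁ − 1/a_t)] = 9.412 km/s.
First burn Δv₁ = |v_p − v₁| = 2.233 km/s.
At r₂, v₂ = √(μ/r₂) = 2.905 km/s.
Transfer-orbit speed at r₂: v_a = √[μ(2/r₂ − 1/a_t)] = 1.541 km/s.
Second burn Δv₂ = |v₂ − v_a| = 1.364 km/s.
Total Δv = Δv₁ + Δv₂ = 3.597 km/s.

Δv = 3.597 km/s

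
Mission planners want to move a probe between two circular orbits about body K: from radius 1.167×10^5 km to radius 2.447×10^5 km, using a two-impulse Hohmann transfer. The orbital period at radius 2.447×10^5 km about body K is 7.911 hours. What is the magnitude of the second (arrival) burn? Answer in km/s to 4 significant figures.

Δv₂ = 10.60 km/s

From Kepler's third law T² = 4π²r³/μ at r = 2.447×10^5 km, T = 7.911 hours = 7.911 × 3600 s = 28479.6 s: μ = 4π²r³/T² = 7.13171×10^8 km³/s².
The Hohmann ellipse has a_t = (r₁ + r₂)/2 = 1.807×10^5 km.
Circular speed at r = 2.447×10^5 km: v_c = √(μ/r) = 53.986 km/s.
Vis-viva on the transfer ellipse at r = 2.447×10^5 km gives v_t = √[μ(2/r − 1/a_t)] = 43.385 km/s.
Δv₂ = |v_t − v_c| = |43.385 − 53.986| = 10.60 km/s.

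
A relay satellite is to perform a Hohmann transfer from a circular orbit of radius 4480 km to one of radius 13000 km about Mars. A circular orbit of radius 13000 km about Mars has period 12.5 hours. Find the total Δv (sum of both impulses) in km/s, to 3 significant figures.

Δv = 1.19 km/s

From Kepler's third law T² = 4π²r³/μ at r = 13000 km, T = 12.5 hours = 12.5 × 3600 s = 45000 s: μ = 4π²r³/T² = 42831.6 km³/s².
Semi-major axis of the transfer orbit: a_t = (4480 + 13000)/2 = 8740 km.
Circular speed at r₁: v₁ = √(μ/r₁) = √(42831.6/4480) = 3.092 km/s.
Transfer-orbit speed at r₁ (vis-viva equation): v_p = √[μ(2/r₁ − 1/a_t)] = 3.771 km/s.
First burn Δv₁ = |v_p − v₁| = 0.6790 km/s.
At r₂, v₂ = √(μ/r₂) = 1.81514 km/s.
Transfer-orbit speed at r₂: v_a = √[μ(2/r₂ − 1/a_t)] = 1.29955 km/s.
Second burn Δv₂ = |v₂ − v_a| = 0.5156 km/s.
Δv = Δv₁ + Δv₂ = 0.6790 + 0.5156 = 1.195 km/s.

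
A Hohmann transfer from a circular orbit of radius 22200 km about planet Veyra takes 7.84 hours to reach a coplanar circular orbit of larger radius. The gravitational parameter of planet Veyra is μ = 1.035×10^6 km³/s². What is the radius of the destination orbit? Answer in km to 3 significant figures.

r₂ = 65200 km

Transfer time t = 7.84 hours = 28224 s, and t = π√(a_t³/μ).
So a_t = (μ t²/π²)^(1/3) = (1.035×10^6 × (28224)² / π²)^(1/3) = 43715 km.
Since a_t = (r₁ + r₂)/2, r₂ = 2a_t − r₁ = 2×43715 − 22200 = 65230 km.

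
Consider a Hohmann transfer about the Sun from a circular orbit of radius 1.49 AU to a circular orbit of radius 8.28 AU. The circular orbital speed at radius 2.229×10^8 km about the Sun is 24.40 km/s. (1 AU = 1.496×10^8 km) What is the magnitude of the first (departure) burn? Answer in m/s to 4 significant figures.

Δv₁ = 7367 m/s

From the circular-orbit relation v² = μ/r at r = 2.229×10^8 km: μ = v²r = (24.40)² × 2.229×10^8 = 1.32706×10^11 km³/s².
In km: r₁ = 1.49 × 1.496×10^8 = 2.22904×10^8 km; r₂ = 8.28 × 1.496×10^8 = 1.238688×10^9 km.
Semi-major axis of the transfer orbit: a_t = (2.22904×10^8 + 1.238688×10^9)/2 = 7.30796×10^8 km.
Circular speed at r = 2.22904×10^8 km: v_c = √(μ/r) = 24.3998 km/s.
Transfer-orbit speed at the same r (vis-viva, a = a_t): v_t = √[μ(2/r − 1/a_t)] = 31.7665 km/s.
Δv₁ = |v_t − v_c| = |31.7665 − 24.3998| = 7.367 km/s.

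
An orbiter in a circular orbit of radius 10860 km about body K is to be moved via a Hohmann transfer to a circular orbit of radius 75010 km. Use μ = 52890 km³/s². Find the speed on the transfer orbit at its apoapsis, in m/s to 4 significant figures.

The Hohmann ellipse has a_t = (r₁ + r₂)/2 = 42935 km.
At apoapsis, r = 75010 km.
Applying v² = μ(2/r − 1/a_t): v = 0.4223 km/s.

v = 422.3 m/s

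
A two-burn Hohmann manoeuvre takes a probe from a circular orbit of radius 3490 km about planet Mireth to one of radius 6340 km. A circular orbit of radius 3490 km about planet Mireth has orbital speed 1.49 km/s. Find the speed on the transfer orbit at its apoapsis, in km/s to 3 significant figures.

From the circular-orbit relation v² = μ/r at r = 3490 km: μ = v²r = (1.49)² × 3490 = 7748.15 km³/s².
The Hohmann ellipse has a_t = (r₁ + r₂)/2 = 4915 km.
The apoapsis of the transfer ellipse is at r = 6340 km.
Vis-viva: v = √[μ(2/r − 1/a_t)] = √[7748.15 × (2/6340 − 1/4915)] = 0.9315 km/s.

v = 0.932 km/s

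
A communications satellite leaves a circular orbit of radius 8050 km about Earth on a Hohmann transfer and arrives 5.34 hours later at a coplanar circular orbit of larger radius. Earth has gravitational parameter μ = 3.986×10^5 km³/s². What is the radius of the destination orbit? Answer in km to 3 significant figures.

r₂ = 41200 km

Transfer time t = 5.34 hours = 19224 s, and t = π√(a_t³/μ).
So a_t = (μ t²/π²)^(1/3) = (3.986×10^5 × (19224)² / π²)^(1/3) = 24621 km.
Since a_t = (r₁ + r₂)/2, r₂ = 2a_t − r₁ = 2×24621 − 8050 = 41192 km.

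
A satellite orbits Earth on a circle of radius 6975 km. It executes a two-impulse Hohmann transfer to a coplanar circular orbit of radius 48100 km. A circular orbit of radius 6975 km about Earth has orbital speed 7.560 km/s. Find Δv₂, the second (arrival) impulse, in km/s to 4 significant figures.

From the circular-orbit relation v² = μ/r at r = 6975 km: μ = v²r = (7.560)² × 6975 = 3.98646×10^5 km³/s².
Transfer-ellipse semi-major axis a_t = (r₁ + r₂)/2 = (6975 + 48100)/2 = 27537.5 km.
Circular speed at r = 48100 km: v_c = √(μ/r) = 2.879 km/s.
Transfer-orbit speed at the same r (vis-viva, a = a_t): v_t = √[μ(2/r − 1/a_t)] = 1.449 km/s.
Δv₂ = |v_t − v_c| = |1.449 − 2.879| = 1.430 km/s.

Δv₂ = 1.430 km/s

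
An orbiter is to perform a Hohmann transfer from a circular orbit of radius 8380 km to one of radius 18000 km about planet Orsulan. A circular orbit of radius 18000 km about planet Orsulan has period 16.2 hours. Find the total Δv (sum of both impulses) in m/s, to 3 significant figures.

Δv = 872 m/s

From Kepler's third law T² = 4π²r³/μ at r = 18000 km, T = 16.2 hours = 16.2 × 3600 s = 58320 s: μ = 4π²r³/T² = 67692.8 km³/s².
The Hohmann ellipse has a_t = (r₁ + r₂)/2 = 13190 km.
At r₁ the circular-orbit speed is v₁ = √(μ/r₁) = 2.842 km/s.
On the transfer ellipse at r₁, vis-viva gives v_p = √[μ(2/r₁ − 1/a_t)] = 3.320 km/s.
First burn Δv₁ = |v_p − v₁| = 0.4780 km/s.
Circular speed at r₂: v₂ = √(μ/r₂) = 1.93925 km/s.
Transfer-orbit speed at r₂: v_a = √[μ(2/r₂ − 1/a_t)] = 1.54573 km/s.
Second burn Δv₂ = |v₂ − v_a| = 0.3935 km/s.
Δv = Δv₁ + Δv₂ = 0.4780 + 0.3935 = 0.8715 km/s.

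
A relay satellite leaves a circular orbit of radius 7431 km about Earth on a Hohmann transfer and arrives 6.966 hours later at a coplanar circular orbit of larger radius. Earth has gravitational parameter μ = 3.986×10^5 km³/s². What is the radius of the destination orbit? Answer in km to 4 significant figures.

r₂ = 51360 km

Transfer time t = 6.966 hours = 25077.6 s, and t = π√(a_t³/μ).
So a_t = (μ t²/π²)^(1/3) = (3.986×10^5 × (25077.6)² / π²)^(1/3) = 29395 km.
Since a_t = (r₁ + r₂)/2, r₂ = 2a_t − r₁ = 2×29395 − 7431 = 51359 km.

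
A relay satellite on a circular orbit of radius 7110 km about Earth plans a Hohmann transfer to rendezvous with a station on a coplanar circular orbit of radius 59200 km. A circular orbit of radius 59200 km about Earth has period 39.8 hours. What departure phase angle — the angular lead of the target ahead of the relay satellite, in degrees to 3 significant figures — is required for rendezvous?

From Kepler's third law T² = 4π²r³/μ at r = 59200 km, T = 39.8 hours = 39.8 × 3600 s = 1.4328×10^5 s: μ = 4π²r³/T² = 3.98982×10^5 km³/s².
The Hohmann ellipse has a_t = (r₁ + r₂)/2 = 33155 km.
The half-period of the transfer ellipse is t = π√(a_t³/μ) = 30026 s.
Target angular speed ω₂ = √(μ/r₂³) = 4.3852×10^-5 rad/s.
Angle swept by the target during transfer: ω₂·t = 1.3167 rad = 75.44°.
Arrival is 180° from departure on the ellipse, so φ = 180° − 75.44° = 105°.

φ = 105°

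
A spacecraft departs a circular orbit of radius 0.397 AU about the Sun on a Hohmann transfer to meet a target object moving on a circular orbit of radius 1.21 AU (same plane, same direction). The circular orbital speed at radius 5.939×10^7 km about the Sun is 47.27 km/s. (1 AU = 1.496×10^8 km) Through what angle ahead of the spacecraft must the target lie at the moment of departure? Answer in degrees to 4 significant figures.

φ = 82.60°

From the circular-orbit relation v² = μ/r at r = 5.939×10^7 km: μ = v²r = (47.27)² × 5.939×10^7 = 1.32704×10^11 km³/s².
In km: r₁ = 0.397 × 1.496×10^8 = 5.93912×10^7 km; r₂ = 1.21 × 1.496×10^8 = 1.81016×10^8 km.
Transfer-ellipse semi-major axis a_t = (r₁ + r₂)/2 = (5.93912×10^7 + 1.81016×10^8)/2 = 1.202036×10^8 km.
Transfer time t = π√(a_t³/μ) = 1.1365×10^7 s.
Target angular speed ω₂ = √(μ/r₂³) = 1.4958×10^-7 rad/s.
Angle swept by the target during transfer: ω₂·t = 1.700 rad = 97.40°.
The spacecraft traverses 180° on the transfer ellipse, so the target must lead by 180° − 97.40° = 82.60°.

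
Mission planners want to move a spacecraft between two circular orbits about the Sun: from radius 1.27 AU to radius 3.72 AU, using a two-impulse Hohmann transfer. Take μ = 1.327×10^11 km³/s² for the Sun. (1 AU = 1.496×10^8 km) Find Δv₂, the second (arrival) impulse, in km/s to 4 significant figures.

Δv₂ = 4.425 km/s

In km: r₁ = 1.27 × 1.496×10^8 = 1.89992×10^8 km; r₂ = 3.72 × 1.496×10^8 = 5.56512×10^8 km.
Transfer-ellipse semi-major axis a_t = (r₁ + r₂)/2 = (1.89992×10^8 + 5.56512×10^8)/2 = 3.73252×10^8 km.
On the circular orbit at r = 5.56512×10^8 km, v_c = √(μ/r) = 15.442 km/s.
Vis-viva on the transfer ellipse at r = 5.56512×10^8 km gives v_t = √[μ(2/r − 1/a_t)] = 11.017 km/s.
Δv₂ = |v_t − v_c| = |11.017 − 15.442| = 4.425 km/s.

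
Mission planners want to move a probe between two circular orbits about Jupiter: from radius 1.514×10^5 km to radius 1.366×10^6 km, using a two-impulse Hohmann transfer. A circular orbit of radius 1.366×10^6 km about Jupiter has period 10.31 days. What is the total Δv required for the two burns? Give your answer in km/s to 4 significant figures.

From Kepler's third law T² = 4π²r³/μ at r = 1.366×10^6 km, T = 10.31 days = 10.31 × 86400 s = 8.90784×10^5 s: μ = 4π²r³/T² = 1.26814×10^8 km³/s².
Transfer-ellipse semi-major axis a_t = (r₁ + r₂)/2 = (1.514×10^5 + 1.366×10^6)/2 = 7.587×10^5 km.
Circular speed at r₁: v₁ = √(μ/r₁) = √(1.26814×10^8/1.514×10^5) = 28.9415 km/s.
Transfer-orbit speed at r₁ (vis-viva equation): v_p = √[μ(2/r₁ − 1/a_t)] = 38.8339 km/s.
First burn Δv₁ = |v_p − v₁| = 9.892 km/s.
Circular speed at r₂: v₂ = √(μ/r₂) = 9.635 km/s.
Transfer-orbit speed at r₂: v_a = √[μ(2/r₂ − 1/a_t)] = 4.304 km/s.
Second burn Δv₂ = |v₂ − v_a| = 5.331 km/s.
Δv = Δv₁ + Δv₂ = 9.892 + 5.331 = 15.22 km/s.

Δv = 15.22 km/s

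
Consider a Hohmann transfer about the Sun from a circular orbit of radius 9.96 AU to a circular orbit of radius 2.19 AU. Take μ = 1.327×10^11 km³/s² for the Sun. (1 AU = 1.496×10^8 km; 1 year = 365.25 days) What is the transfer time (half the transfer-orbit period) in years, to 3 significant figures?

t = 7.49 years

In km: r₁ = 9.96 × 1.496×10^8 = 1.490016×10^9 km; r₂ = 2.19 × 1.496×10^8 = 3.27624×10^8 km.
Transfer-ellipse semi-major axis a_t = (r₁ + r₂)/2 = (1.490016×10^9 + 3.27624×10^8)/2 = 9.0882×10^8 km.
Half the transfer-orbit period gives t = π√(a_t³/μ) = 2.363×10^8 s.
Converting: 2.363×10^8 s ÷ 3.15576×10^7 s/year (365.25 × 86400) = 7.49 years.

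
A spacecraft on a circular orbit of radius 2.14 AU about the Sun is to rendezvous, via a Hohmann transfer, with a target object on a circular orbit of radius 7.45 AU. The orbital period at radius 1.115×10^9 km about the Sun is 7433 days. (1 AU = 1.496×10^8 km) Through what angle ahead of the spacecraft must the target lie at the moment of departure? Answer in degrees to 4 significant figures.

φ = 87.06°

From Kepler's third law T² = 4π²r³/μ at r = 1.115×10^9 km, T = 7433 days = 7433 × 86400 s = 6.422112×10^8 s: μ = 4π²r³/T² = 1.32687×10^11 km³/s².
In km: r₁ = 2.14 × 1.496×10^8 = 3.20144×10^8 km; r₂ = 7.45 × 1.496×10^8 = 1.11452×10^9 km.
Transfer-ellipse semi-major axis a_t = (r₁ + r₂)/2 = (3.20144×10^8 + 1.11452×10^9)/2 = 7.17332×10^8 km.
Transfer time t = π√(a_t³/μ) = 1.656975×10^8 s.
The target's mean motion on its circular orbit is ω₂ = √(μ/r₂³) = 9.789996×10^-9 rad/s.
Angle swept by the target during transfer: ω₂·t = 1.62218 rad = 92.94°.
The spacecraft traverses 180° on the transfer ellipse, so the target must lead by 180° − 92.94° = 87.06°.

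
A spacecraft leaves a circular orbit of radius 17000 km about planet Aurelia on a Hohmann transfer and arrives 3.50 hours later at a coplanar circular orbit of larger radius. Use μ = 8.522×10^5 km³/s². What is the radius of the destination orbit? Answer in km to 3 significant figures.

Transfer time t = 3.50 hours = 12600 s, and t = π√(a_t³/μ).
So a_t = (μ t²/π²)^(1/3) = (8.522×10^5 × (12600)² / π²)^(1/3) = 23933 km.
Since a_t = (r₁ + r₂)/2, r₂ = 2a_t − r₁ = 2×23933 − 17000 = 30866 km.

r₂ = 30900 km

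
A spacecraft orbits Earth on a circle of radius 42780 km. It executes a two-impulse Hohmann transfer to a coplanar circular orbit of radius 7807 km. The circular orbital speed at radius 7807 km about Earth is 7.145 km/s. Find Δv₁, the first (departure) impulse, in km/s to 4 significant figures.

Δv₁ = 1.357 km/s

From the circular-orbit relation v² = μ/r at r = 7807 km: μ = v²r = (7.145)² × 7807 = 3.98555×10^5 km³/s².
Transfer-ellipse semi-major axis a_t = (r₁ + r₂)/2 = (42780 + 7807)/2 = 25293.5 km.
Circular speed at r = 42780 km: v_c = √(μ/r) = 3.0523 km/s.
Transfer-orbit speed at the same r (vis-viva, a = a_t): v_t = √[μ(2/r − 1/a_t)] = 1.6957 km/s.
Δv₁ = |v_t − v_c| = |1.6957 − 3.0523| = 1.357 km/s.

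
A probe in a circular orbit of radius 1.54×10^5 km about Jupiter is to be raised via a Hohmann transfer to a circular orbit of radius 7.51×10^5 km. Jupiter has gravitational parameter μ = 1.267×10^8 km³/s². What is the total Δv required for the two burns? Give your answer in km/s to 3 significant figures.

Transfer-ellipse semi-major axis a_t = (r₁ + r₂)/2 = (1.540×10^5 + 7.510×10^5)/2 = 4.525×10^5 km.
Circular speed at r₁: v₁ = √(μ/r₁) = √(1.267×10^8/1.540×10^5) = 28.683 km/s.
On the transfer ellipse at r₁, v² = μ(2/r − 1/a) gives v_p = √[μ(2/r₁ − 1/a_t)] = 36.952 km/s.
First burn Δv₁ = |v_p − v₁| = 8.269 km/s.
At r₂, v₂ = √(μ/r₂) = 12.9888 km/s.
Transfer-orbit speed at r₂: v_a = √[μ(2/r₂ − 1/a_t)] = 7.57739 km/s.
Second burn Δv₂ = |v₂ − v_a| = 5.411 km/s.
Δv = Δv₁ + Δv₂ = 8.269 + 5.411 = 13.68 km/s.

Δv = 13.7 km/s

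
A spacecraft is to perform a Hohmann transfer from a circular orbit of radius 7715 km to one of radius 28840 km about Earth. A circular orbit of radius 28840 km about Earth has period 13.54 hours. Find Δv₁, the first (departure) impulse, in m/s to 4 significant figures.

Δv₁ = 1841 m/s

From Kepler's third law T² = 4π²r³/μ at r = 28840 km, T = 13.54 hours = 13.54 × 3600 s = 48744 s: μ = 4π²r³/T² = 3.98569×10^5 km³/s².
Semi-major axis of the transfer orbit: a_t = (7715 + 28840)/2 = 18277.5 km.
Circular speed at r = 7715 km: v_c = √(μ/r) = 7.188 km/s.
Transfer-orbit speed at the same r (vis-viva, a = a_t): v_t = √[μ(2/r − 1/a_t)] = 9.029 km/s.
Δv₁ = |v_t − v_c| = |9.029 − 7.188| = 1.841 km/s.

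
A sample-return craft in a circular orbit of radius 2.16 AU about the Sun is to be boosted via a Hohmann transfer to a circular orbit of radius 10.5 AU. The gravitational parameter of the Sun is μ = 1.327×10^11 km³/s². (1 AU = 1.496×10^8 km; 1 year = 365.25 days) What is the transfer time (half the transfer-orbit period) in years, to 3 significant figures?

t = 7.96 years

In km: r₁ = 2.16 × 1.496×10^8 = 3.23136×10^8 km; r₂ = 10.5 × 1.496×10^8 = 1.5708×10^9 km.
The Hohmann ellipse has a_t = (r₁ + r₂)/2 = 9.46968×10^8 km.
By Kepler's third law the transfer-orbit period is T = 2π√(a_t³/μ), so t = T/2 = 2.513×10^8 s.
Converting: 2.513×10^8 s ÷ 3.15576×10^7 s/year (365.25 × 86400) = 7.96 years.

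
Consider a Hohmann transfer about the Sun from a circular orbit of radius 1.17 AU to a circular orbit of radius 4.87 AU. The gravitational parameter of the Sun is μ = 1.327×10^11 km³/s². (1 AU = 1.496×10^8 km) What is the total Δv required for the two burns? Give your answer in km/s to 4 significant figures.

In km: r₁ = 1.17 × 1.496×10^8 = 1.75032×10^8 km; r₂ = 4.87 × 1.496×10^8 = 7.28552×10^8 km.
Transfer-ellipse semi-major axis a_t = (r₁ + r₂)/2 = (1.75032×10^8 + 7.28552×10^8)/2 = 4.51792×10^8 km.
Circular speed at r₁: v₁ = √(μ/r₁) = √(1.327×10^11/1.75032×10^8) = 27.534 km/s.
On the transfer ellipse at r₁, vis-viva equation gives v_p = √[μ(2/r₁ − 1/a_t)] = 34.965 km/s.
First burn Δv₁ = |v_p − v₁| = 7.431 km/s.
Circular speed at r₂: v₂ = √(μ/r₂) = 13.496 km/s.
Transfer-orbit speed at r₂: v_a = √[μ(2/r₂ − 1/a_t)] = 8.4003 km/s.
Second burn Δv₂ = |v₂ − v_a| = 5.096 km/s.
Total Δv = Δv₁ + Δv₂ = 12.53 km/s.

Δv = 12.53 km/s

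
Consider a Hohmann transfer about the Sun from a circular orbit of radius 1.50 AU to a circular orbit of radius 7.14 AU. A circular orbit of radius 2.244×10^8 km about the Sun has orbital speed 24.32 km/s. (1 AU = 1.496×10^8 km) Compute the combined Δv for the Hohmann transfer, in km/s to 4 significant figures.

From the circular-orbit relation v² = μ/r at r = 2.244×10^8 km: μ = v²r = (24.32)² × 2.244×10^8 = 1.32724×10^11 km³/s².
In km: r₁ = 1.50 × 1.496×10^8 = 2.244×10^8 km; r₂ = 7.14 × 1.496×10^8 = 1.068144×10^9 km.
The Hohmann ellipse has a_t = (r₁ + r₂)/2 = 6.46272×10^8 km.
At r₁ the circular-orbit speed is v₁ = √(μ/r₁) = 24.3200 km/s.
On the transfer ellipse at r₁, vis-viva gives v_p = √[μ(2/r₁ − 1/a_t)] = 31.2659 km/s.
First burn Δv₁ = |v_p − v₁| = 6.9459 km/s.
Circular speed at r₂: v₂ = √(μ/r₂) = 11.1471 km/s.
Transfer-orbit speed at r₂: v_a = √[μ(2/r₂ − 1/a_t)] = 6.56846 km/s.
Second burn Δv₂ = |v₂ − v_a| = 4.5786 km/s.
Δv = Δv₁ + Δv₂ = 6.9459 + 4.5786 = 11.52 km/s.

Δv = 11.52 km/s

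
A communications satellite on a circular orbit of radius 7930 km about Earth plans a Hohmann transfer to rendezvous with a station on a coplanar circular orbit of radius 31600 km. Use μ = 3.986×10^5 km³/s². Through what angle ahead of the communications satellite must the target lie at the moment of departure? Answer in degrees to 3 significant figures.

φ = 91.0°

The Hohmann ellipse has a_t = (r₁ + r₂)/2 = 19765 km.
The half-period of the transfer ellipse is t = π√(a_t³/μ) = 13830 s.
The target's mean motion on its circular orbit is ω₂ = √(μ/r₂³) = 1.124×10^-4 rad/s.
Angle swept by the target during transfer: ω₂·t = 1.554 rad = 89.04°.
Arrival is 180° from departure on the ellipse, so φ = 180° − 89.04° = 91.0°.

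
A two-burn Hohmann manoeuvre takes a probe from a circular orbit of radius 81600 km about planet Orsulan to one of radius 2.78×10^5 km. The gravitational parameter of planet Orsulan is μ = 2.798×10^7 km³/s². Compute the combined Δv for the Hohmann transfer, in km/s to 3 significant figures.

The Hohmann ellipse has a_t = (r₁ + r₂)/2 = 1.798×10^5 km.
Circular speed at r₁: v₁ = √(μ/r₁) = √(2.798×10^7/81600) = 18.517 km/s.
On the transfer ellipse at r₁, v² = μ(2/r − 1/a) gives v_p = √[μ(2/r₁ − 1/a_t)] = 23.025 km/s.
First burn Δv₁ = |v_p − v₁| = 4.508 km/s.
At r₂, v₂ = √(μ/r₂) = 10.0323 km/s.
Transfer-orbit speed at r₂: v_a = √[μ(2/r₂ − 1/a_t)] = 6.75852 km/s.
Second burn Δv₂ = |v₂ − v_a| = 3.274 km/s.
Total Δv = Δv₁ + Δv₂ = 7.782 km/s.

Δv = 7.78 km/s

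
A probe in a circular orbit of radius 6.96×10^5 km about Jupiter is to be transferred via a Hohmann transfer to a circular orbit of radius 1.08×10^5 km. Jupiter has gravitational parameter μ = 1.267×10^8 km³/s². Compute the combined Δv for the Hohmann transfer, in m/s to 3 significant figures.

Semi-major axis of the transfer orbit: a_t = (6.960×10^5 + 1.080×10^5)/2 = 4.020×10^5 km.
Circular speed at r₁: v₁ = √(μ/r₁) = √(1.267×10^8/6.960×10^5) = 13.492 km/s.
On the transfer ellipse at r₁, v² = μ(2/r − 1/a) gives v_a = √[μ(2/r₁ − 1/a_t)] = 6.9933 km/s.
First burn Δv₁ = |v_a − v₁| = 6.499 km/s.
At r₂, v₂ = √(μ/r₂) = 34.25 km/s.
Transfer-orbit speed at r₂: v_p = √[μ(2/r₂ − 1/a_t)] = 45.07 km/s.
Second burn Δv₂ = |v₂ − v_p| = 10.82 km/s.
Total Δv = Δv₁ + Δv₂ = 17.32 km/s.

Δv = 17300 m/s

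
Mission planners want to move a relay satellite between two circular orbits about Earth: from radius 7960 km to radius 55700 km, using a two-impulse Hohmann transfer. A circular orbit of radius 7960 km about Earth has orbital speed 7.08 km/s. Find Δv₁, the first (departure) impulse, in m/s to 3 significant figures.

From the circular-orbit relation v² = μ/r at r = 7960 km: μ = v²r = (7.08)² × 7960 = 3.99006×10^5 km³/s².
Semi-major axis of the transfer orbit: a_t = (7960 + 55700)/2 = 31830 km.
On the circular orbit at r = 7960 km, v_c = √(μ/r) = 7.080 km/s.
Vis-viva on the transfer ellipse at r = 7960 km gives v_t = √[μ(2/r − 1/a_t)] = 9.366 km/s.
Δv₁ = |v_t − v_c| = |9.366 − 7.080| = 2.286 km/s.

Δv₁ = 2290 m/s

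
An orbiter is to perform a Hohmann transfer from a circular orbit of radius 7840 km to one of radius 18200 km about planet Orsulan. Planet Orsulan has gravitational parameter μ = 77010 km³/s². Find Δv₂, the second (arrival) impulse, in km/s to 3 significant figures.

Δv₂ = 0.461 km/s

Transfer-ellipse semi-major axis a_t = (r₁ + r₂)/2 = (7840 + 18200)/2 = 13020 km.
Circular speed at r = 18200 km: v_c = √(μ/r) = 2.0570 km/s.
Vis-viva on the transfer ellipse at r = 18200 km gives v_t = √[μ(2/r − 1/a_t)] = 1.5962 km/s.
Δv₂ = |v_t − v_c| = |1.5962 − 2.0570| = 0.4608 km/s.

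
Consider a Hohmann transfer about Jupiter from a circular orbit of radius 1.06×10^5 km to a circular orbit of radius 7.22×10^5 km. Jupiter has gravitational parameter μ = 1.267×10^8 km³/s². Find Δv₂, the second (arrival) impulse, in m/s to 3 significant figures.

Transfer-ellipse semi-major axis a_t = (r₁ + r₂)/2 = (1.060×10^5 + 7.220×10^5)/2 = 4.140×10^5 km.
Circular speed at r = 7.220×10^5 km: v_c = √(μ/r) = 13.247 km/s.
Vis-viva on the transfer ellipse at r = 7.220×10^5 km gives v_t = √[μ(2/r − 1/a_t)] = 6.7031 km/s.
Δv₂ = |v_t − v_c| = |6.7031 − 13.247| = 6.544 km/s.

Δv₂ = 6540 m/s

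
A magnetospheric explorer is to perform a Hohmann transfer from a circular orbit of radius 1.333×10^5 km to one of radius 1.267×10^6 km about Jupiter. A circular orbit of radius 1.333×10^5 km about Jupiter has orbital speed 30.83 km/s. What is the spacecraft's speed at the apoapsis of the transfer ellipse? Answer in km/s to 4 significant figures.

v = 4.363 km/s

From the circular-orbit relation v² = μ/r at r = 1.333×10^5 km: μ = v²r = (30.83)² × 1.333×10^5 = 1.26700×10^8 km³/s².
Transfer-ellipse semi-major axis a_t = (r₁ + r₂)/2 = (1.333×10^5 + 1.267×10^6)/2 = 7.0015×10^5 km.
At apoapsis, r = 1.267×10^6 km.
Vis-viva: v = √[μ(2/r − 1/a_t)] = √[1.26700×10^8 × (2/1.267×10^6 − 1/7.0015×10^5)] = 4.363 km/s.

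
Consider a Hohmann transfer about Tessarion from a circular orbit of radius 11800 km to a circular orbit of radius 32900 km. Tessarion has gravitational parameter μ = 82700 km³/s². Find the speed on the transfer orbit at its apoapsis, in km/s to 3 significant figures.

v = 1.15 km/s

The Hohmann ellipse has a_t = (r₁ + r₂)/2 = 22350 km.
The apoapsis of the transfer ellipse is at r = 32900 km.
Applying v² = μ(2/r − 1/a_t): v = 1.152 km/s.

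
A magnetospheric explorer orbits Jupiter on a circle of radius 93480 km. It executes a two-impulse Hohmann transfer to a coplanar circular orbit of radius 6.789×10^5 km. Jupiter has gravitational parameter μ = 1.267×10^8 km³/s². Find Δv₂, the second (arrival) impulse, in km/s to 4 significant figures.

Δv₂ = 6.940 km/s

Transfer-ellipse semi-major axis a_t = (r₁ + r₂)/2 = (93480 + 6.789×10^5)/2 = 3.8619×10^5 km.
Circular speed at r = 6.789×10^5 km: v_c = √(μ/r) = 13.661 km/s.
Transfer-orbit speed at the same r (vis-viva, a = a_t): v_t = √[μ(2/r − 1/a_t)] = 6.7212 km/s.
Δv₂ = |v_t − v_c| = |6.7212 − 13.661| = 6.940 km/s.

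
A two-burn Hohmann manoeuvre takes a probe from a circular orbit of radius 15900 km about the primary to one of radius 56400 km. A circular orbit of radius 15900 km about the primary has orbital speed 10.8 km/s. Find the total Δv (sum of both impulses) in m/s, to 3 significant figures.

From the circular-orbit relation v² = μ/r at r = 15900 km: μ = v²r = (10.8)² × 15900 = 1.85458×10^6 km³/s².
Semi-major axis of the transfer orbit: a_t = (15900 + 56400)/2 = 36150 km.
At r₁ the circular-orbit speed is v₁ = √(μ/r₁) = 10.80 km/s.
On the transfer ellipse at r₁, vis-viva gives v_p = √[μ(2/r₁ − 1/a_t)] = 13.49 km/s.
First burn Δv₁ = |v_p − v₁| = 2.690 km/s.
At r₂, v₂ = √(μ/r₂) = 5.734 km/s.
Transfer-orbit speed at r₂: v_a = √[μ(2/r₂ − 1/a_t)] = 3.803 km/s.
Second burn Δv₂ = |v₂ − v_a| = 1.931 km/s.
Δv = Δv₁ + Δv₂ = 2.690 + 1.931 = 4.621 km/s.

Δv = 4620 m/s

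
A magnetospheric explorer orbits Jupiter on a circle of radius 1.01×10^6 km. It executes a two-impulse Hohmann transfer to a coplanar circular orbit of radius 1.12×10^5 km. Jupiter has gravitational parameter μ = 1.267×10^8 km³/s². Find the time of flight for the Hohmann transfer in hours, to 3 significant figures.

The Hohmann ellipse has a_t = (r₁ + r₂)/2 = 5.610×10^5 km.
Transfer time t = π√(a_t³/μ) = π√((5.610×10^5)³ / 1.267×10^8) = 1.173×10^5 s.
Converting: 1.173×10^5 s ÷ 3600 s/hour = 32.6 hours.

t = 32.6 hours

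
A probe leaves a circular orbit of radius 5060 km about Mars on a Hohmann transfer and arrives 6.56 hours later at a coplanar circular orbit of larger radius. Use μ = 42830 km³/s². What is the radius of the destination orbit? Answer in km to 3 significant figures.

r₂ = 21800 km

Transfer time t = 6.56 hours = 23616 s, and t = π√(a_t³/μ).
So a_t = (μ t²/π²)^(1/3) = (42830 × (23616)² / π²)^(1/3) = 13426 km.
Since a_t = (r₁ + r₂)/2, r₂ = 2a_t − r₁ = 2×13426 − 5060 = 21792 km.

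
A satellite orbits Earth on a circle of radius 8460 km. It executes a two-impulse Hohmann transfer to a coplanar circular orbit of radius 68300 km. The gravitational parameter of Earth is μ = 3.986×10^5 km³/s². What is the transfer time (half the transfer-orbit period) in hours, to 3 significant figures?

t = 10.4 hours

Transfer-ellipse semi-major axis a_t = (r₁ + r₂)/2 = (8460 + 68300)/2 = 38380 km.
Transfer time t = π√(a_t³/μ) = π√((38380)³ / 3.986×10^5) = 37410 s.
Converting: 37410 s ÷ 3600 s/hour = 10.4 hours.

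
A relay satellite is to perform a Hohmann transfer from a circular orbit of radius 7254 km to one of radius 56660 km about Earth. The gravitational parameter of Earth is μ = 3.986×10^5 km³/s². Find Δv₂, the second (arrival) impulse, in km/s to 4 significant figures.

Δv₂ = 1.389 km/s

Transfer-ellipse semi-major axis a_t = (r₁ + r₂)/2 = (7254 + 56660)/2 = 31957 km.
Circular speed at r = 56660 km: v_c = √(μ/r) = 2.6523 km/s.
Vis-viva on the transfer ellipse at r = 56660 km gives v_t = √[μ(2/r − 1/a_t)] = 1.2637 km/s.
Δv₂ = |v_t − v_c| = |1.2637 − 2.6523| = 1.389 km/s.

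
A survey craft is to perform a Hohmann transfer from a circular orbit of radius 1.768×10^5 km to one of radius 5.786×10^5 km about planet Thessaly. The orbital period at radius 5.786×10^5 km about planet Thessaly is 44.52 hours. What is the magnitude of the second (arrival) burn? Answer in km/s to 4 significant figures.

From Kepler's third law T² = 4π²r³/μ at r = 5.786×10^5 km, T = 44.52 hours = 44.52 × 3600 s = 1.60272×10^5 s: μ = 4π²r³/T² = 2.97701×10^8 km³/s².
Transfer-ellipse semi-major axis a_t = (r₁ + r₂)/2 = (1.768×10^5 + 5.786×10^5)/2 = 3.777×10^5 km.
Circular speed at r = 5.786×10^5 km: v_c = √(μ/r) = 22.683 km/s.
Vis-viva on the transfer ellipse at r = 5.786×10^5 km gives v_t = √[μ(2/r − 1/a_t)] = 15.519 km/s.
Δv₂ = |v_t − v_c| = |15.519 − 22.683| = 7.164 km/s.

Δv₂ = 7.164 km/s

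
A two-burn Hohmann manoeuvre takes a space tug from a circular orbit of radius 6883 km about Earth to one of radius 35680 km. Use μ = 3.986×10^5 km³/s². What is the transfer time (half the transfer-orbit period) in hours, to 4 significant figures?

t = 4.291 hours

Semi-major axis of the transfer orbit: a_t = (6883 + 35680)/2 = 21281.5 km.
By Kepler's third law the transfer-orbit period is T = 2π√(a_t³/μ), so t = T/2 = 15448 s.
Converting: 15448 s ÷ 3600 s/hour = 4.291 hours.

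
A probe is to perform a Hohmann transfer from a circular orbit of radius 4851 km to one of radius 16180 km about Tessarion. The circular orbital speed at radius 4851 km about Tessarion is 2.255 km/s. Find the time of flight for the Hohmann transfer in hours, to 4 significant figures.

t = 5.991 hours

From the circular-orbit relation v² = μ/r at r = 4851 km: μ = v²r = (2.255)² × 4851 = 24667.5 km³/s².
The Hohmann ellipse has a_t = (r₁ + r₂)/2 = 10515.5 km.
By Kepler's third law the transfer-orbit period is T = 2π√(a_t³/μ), so t = T/2 = 21569 s.
Converting: 21569 s ÷ 3600 s/hour = 5.991 hours.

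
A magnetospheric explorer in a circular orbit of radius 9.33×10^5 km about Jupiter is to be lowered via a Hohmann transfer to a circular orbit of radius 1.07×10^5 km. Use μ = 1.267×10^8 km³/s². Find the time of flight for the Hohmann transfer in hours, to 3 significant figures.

Semi-major axis of the transfer orbit: a_t = (9.330×10^5 + 1.070×10^5)/2 = 5.200×10^5 km.
Half the transfer-orbit period gives t = π√(a_t³/μ) = 1.047×10^5 s.
Converting: 1.047×10^5 s ÷ 3600 s/hour = 29.1 hours.

t = 29.1 hours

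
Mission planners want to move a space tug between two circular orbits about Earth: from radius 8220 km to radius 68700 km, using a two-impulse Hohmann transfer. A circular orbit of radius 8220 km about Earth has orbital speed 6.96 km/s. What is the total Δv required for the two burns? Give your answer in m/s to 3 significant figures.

From the circular-orbit relation v² = μ/r at r = 8220 km: μ = v²r = (6.96)² × 8220 = 3.98190×10^5 km³/s².
Semi-major axis of the transfer orbit: a_t = (8220 + 68700)/2 = 38460 km.
Circular speed at r₁: v₁ = √(μ/r₁) = √(3.98190×10^5/8220) = 6.9600 km/s.
Transfer-orbit speed at r₁ (v² = μ(2/r − 1/a)): v_p = √[μ(2/r₁ − 1/a_t)] = 9.3021 km/s.
First burn Δv₁ = |v_p − v₁| = 2.3421 km/s.
Circular speed at r₂: v₂ = √(μ/r₂) = 2.4075 km/s.
Transfer-orbit speed at r₂: v_a = √[μ(2/r₂ − 1/a_t)] = 1.1130 km/s.
Second burn Δv₂ = |v₂ − v_a| = 1.2945 km/s.
Total Δv = Δv₁ + Δv₂ = 3.637 km/s.

Δv = 3640 m/s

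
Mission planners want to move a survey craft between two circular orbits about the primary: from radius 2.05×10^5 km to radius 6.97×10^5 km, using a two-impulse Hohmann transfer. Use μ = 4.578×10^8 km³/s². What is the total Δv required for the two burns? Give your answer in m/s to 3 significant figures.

The Hohmann ellipse has a_t = (r₁ + r₂)/2 = 4.510×10^5 km.
At r₁ the circular-orbit speed is v₁ = √(μ/r₁) = 47.26 km/s.
Transfer-orbit speed at r₁ (vis-viva equation): v_p = √[μ(2/r₁ − 1/a_t)] = 58.75 km/s.
First burn Δv₁ = |v_p − v₁| = 11.49 km/s.
At r₂, v₂ = √(μ/r₂) = 25.63 km/s.
Transfer-orbit speed at r₂: v_a = √[μ(2/r₂ − 1/a_t)] = 17.28 km/s.
Second burn Δv₂ = |v₂ − v_a| = 8.350 km/s.
Total Δv = Δv₁ + Δv₂ = 19.84 km/s.

Δv = 19800 m/s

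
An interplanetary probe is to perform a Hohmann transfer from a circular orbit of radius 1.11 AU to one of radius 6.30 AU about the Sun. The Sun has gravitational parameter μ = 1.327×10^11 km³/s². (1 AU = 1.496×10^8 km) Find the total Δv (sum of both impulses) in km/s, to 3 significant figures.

Δv = 14.0 km/s

In km: r₁ = 1.11 × 1.496×10^8 = 1.66056×10^8 km; r₂ = 6.30 × 1.496×10^8 = 9.4248×10^8 km.
The Hohmann ellipse has a_t = (r₁ + r₂)/2 = 5.54268×10^8 km.
At r₁ the circular-orbit speed is v₁ = √(μ/r₁) = 28.2689 km/s.
On the transfer ellipse at r₁, v² = μ(2/r − 1/a) gives v_p = √[μ(2/r₁ − 1/a_t)] = 36.8625 km/s.
First burn Δv₁ = |v_p − v₁| = 8.5936 km/s.
Circular speed at r₂: v₂ = √(μ/r₂) = 11.86586 km/s.
Transfer-orbit speed at r₂: v_a = √[μ(2/r₂ − 1/a_t)] = 6.494815 km/s.
Second burn Δv₂ = |v₂ − v_a| = 5.3710 km/s.
Total Δv = Δv₁ + Δv₂ = 13.96 km/s.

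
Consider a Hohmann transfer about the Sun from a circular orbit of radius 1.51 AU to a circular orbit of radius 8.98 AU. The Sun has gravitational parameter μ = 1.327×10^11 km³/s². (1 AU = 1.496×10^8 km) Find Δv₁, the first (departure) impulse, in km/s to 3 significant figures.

Δv₁ = 7.48 km/s

In km: r₁ = 1.51 × 1.496×10^8 = 2.25896×10^8 km; r₂ = 8.98 × 1.496×10^8 = 1.343408×10^9 km.
Semi-major axis of the transfer orbit: a_t = (2.25896×10^8 + 1.343408×10^9)/2 = 7.84652×10^8 km.
On the circular orbit at r = 2.25896×10^8 km, v_c = √(μ/r) = 24.237 km/s.
Transfer-orbit speed at the same r (vis-viva, a = a_t): v_t = √[μ(2/r − 1/a_t)] = 31.714 km/s.
Δv₁ = |v_t − v_c| = |31.714 − 24.237| = 7.477 km/s.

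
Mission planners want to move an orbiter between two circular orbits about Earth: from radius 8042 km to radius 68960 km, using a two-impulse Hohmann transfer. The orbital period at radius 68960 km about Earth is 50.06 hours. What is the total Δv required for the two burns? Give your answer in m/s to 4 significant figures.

Δv = 3687 m/s

From Kepler's third law T² = 4π²r³/μ at r = 68960 km, T = 50.06 hours = 50.06 × 3600 s = 1.80216×10^5 s: μ = 4π²r³/T² = 3.98625×10^5 km³/s².
The Hohmann ellipse has a_t = (r₁ + r₂)/2 = 38501 km.
Circular speed at r₁: v₁ = √(μ/r₁) = √(3.98625×10^5/8042) = 7.040 km/s.
On the transfer ellipse at r₁, vis-viva gives v_p = √[μ(2/r₁ − 1/a_t)] = 9.422 km/s.
First burn Δv₁ = |v_p − v₁| = 2.382 km/s.
At r₂, v₂ = √(μ/r₂) = 2.404 km/s.
Transfer-orbit speed at r₂: v_a = √[μ(2/r₂ − 1/a_t)] = 1.099 km/s.
Second burn Δv₂ = |v₂ − v_a| = 1.305 km/s.
Total Δv = Δv₁ + Δv₂ = 3.687 km/s.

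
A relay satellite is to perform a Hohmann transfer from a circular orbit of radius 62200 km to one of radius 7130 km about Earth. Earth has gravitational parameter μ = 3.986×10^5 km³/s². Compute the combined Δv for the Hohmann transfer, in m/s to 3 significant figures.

Δv = 3920 m/s

Transfer-ellipse semi-major axis a_t = (r₁ + r₂)/2 = (62200 + 7130)/2 = 34665 km.
Circular speed at r₁: v₁ = √(μ/r₁) = √(3.986×10^5/62200) = 2.531 km/s.
On the transfer ellipse at r₁, v² = μ(2/r − 1/a) gives v_a = √[μ(2/r₁ − 1/a_t)] = 1.148 km/s.
First burn Δv₁ = |v_a − v₁| = 1.383 km/s.
Circular speed at r₂: v₂ = √(μ/r₂) = 7.4769 km/s.
Transfer-orbit speed at r₂: v_p = √[μ(2/r₂ − 1/a_t)] = 10.016 km/s.
Second burn Δv₂ = |v₂ − v_p| = 2.539 km/s.
Total Δv = Δv₁ + Δv₂ = 3.922 km/s.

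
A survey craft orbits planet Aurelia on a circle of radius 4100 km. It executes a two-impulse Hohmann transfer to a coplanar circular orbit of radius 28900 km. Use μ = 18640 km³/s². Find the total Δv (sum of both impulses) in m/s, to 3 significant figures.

Δv = 1090 m/s

Semi-major axis of the transfer orbit: a_t = (4100 + 28900)/2 = 16500 km.
Circular speed at r₁: v₁ = √(μ/r₁) = √(18640/4100) = 2.13222 km/s.
Transfer-orbit speed at r₁ (vis-viva equation): v_p = √[μ(2/r₁ − 1/a_t)] = 2.82188 km/s.
First burn Δv₁ = |v_p − v₁| = 0.68966 km/s.
At r₂, v₂ = √(μ/r₂) = 0.80311 km/s.
Transfer-orbit speed at r₂: v_a = √[μ(2/r₂ − 1/a_t)] = 0.40034 km/s.
Second burn Δv₂ = |v₂ − v_a| = 0.40277 km/s.
Δv = Δv₁ + Δv₂ = 0.68966 + 0.40277 = 1.092 km/s.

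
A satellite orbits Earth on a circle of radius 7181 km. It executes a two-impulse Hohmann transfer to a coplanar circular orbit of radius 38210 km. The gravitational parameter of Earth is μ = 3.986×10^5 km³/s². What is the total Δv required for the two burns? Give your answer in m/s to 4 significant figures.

The Hohmann ellipse has a_t = (r₁ + r₂)/2 = 22695.5 km.
Circular speed at r₁: v₁ = √(μ/r₁) = √(3.986×10^5/7181) = 7.450 km/s.
Transfer-orbit speed at r₁ (vis-viva equation): v_p = √[μ(2/r₁ − 1/a_t)] = 9.667 km/s.
First burn Δv₁ = |v_p − v₁| = 2.217 km/s.
Circular speed at r₂: v₂ = √(μ/r₂) = 3.230 km/s.
Transfer-orbit speed at r₂: v_a = √[μ(2/r₂ − 1/a_t)] = 1.817 km/s.
Second burn Δv₂ = |v₂ − v_a| = 1.413 km/s.
Δv = Δv₁ + Δv₂ = 2.217 + 1.413 = 3.630 km/s.

Δv = 3630 m/s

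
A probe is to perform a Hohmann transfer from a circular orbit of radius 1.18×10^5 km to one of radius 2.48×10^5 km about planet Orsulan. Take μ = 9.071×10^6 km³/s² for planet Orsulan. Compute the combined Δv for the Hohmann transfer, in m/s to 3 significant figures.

Δv = 2630 m/s

The Hohmann ellipse has a_t = (r₁ + r₂)/2 = 1.830×10^5 km.
Circular speed at r₁: v₁ = √(μ/r₁) = √(9.071×10^6/1.180×10^5) = 8.7677 km/s.
On the transfer ellipse at r₁, vis-viva gives v_p = √[μ(2/r₁ − 1/a_t)] = 10.207 km/s.
First burn Δv₁ = |v_p − v₁| = 1.439 km/s.
At r₂, v₂ = √(μ/r₂) = 6.04786 km/s.
Transfer-orbit speed at r₂: v_a = √[μ(2/r₂ − 1/a_t)] = 4.85643 km/s.
Second burn Δv₂ = |v₂ − v_a| = 1.191 km/s.
Total Δv = Δv₁ + Δv₂ = 2.630 km/s.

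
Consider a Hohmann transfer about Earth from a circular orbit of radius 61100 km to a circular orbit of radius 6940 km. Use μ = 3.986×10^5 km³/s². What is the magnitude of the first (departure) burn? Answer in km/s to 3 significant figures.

The Hohmann ellipse has a_t = (r₁ + r₂)/2 = 34020 km.
Circular speed at r = 61100 km: v_c = √(μ/r) = 2.5542 km/s.
Transfer-orbit speed at the same r (vis-viva, a = a_t): v_t = √[μ(2/r − 1/a_t)] = 1.1536 km/s.
Δv₁ = |v_t − v_c| = |1.1536 − 2.5542| = 1.401 km/s.

Δv₁ = 1.40 km/s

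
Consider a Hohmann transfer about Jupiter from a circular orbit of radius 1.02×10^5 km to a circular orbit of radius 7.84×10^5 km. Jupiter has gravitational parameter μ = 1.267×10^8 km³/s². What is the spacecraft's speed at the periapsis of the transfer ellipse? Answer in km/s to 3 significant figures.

v = 46.9 km/s

Semi-major axis of the transfer orbit: a_t = (1.020×10^5 + 7.840×10^5)/2 = 4.430×10^5 km.
At periapsis, r = 1.020×10^5 km.
Vis-viva: v = √[μ(2/r − 1/a_t)] = √[1.267×10^8 × (2/1.020×10^5 − 1/4.430×10^5)] = 46.89 km/s.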